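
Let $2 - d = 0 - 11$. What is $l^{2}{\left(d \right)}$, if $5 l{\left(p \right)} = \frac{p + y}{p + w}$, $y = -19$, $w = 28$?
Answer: $\frac{36}{42025} \approx 0.00085663$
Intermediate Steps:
$d = 13$ ($d = 2 - \left(0 - 11\right) = 2 - -11 = 2 + 11 = 13$)
$l{\left(p \right)} = \frac{-19 + p}{5 \left(28 + p\right)}$ ($l{\left(p \right)} = \frac{\left(p - 19\right) \frac{1}{p + 28}}{5} = \frac{\left(-19 + p\right) \frac{1}{28 + p}}{5} = \frac{\frac{1}{28 + p} \left(-19 + p\right)}{5} = \frac{-19 + p}{5 \left(28 + p\right)}$)
$l^{2}{\left(d \right)} = \left(\frac{-19 + 13}{5 \left(28 + 13\right)}\right)^{2} = \left(\frac{1}{5} \cdot \frac{1}{41} \left(-6\right)\right)^{2} = \left(- \frac{6}{205}\right)^{2} = \frac{36}{42025}$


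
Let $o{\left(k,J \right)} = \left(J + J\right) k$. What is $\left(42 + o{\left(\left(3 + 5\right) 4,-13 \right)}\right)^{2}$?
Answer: $624100$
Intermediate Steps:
$o{\left(k,J \right)} = 2 J k$
$\left(42 + o{\left(\left(3 + 5\right) 4,-13 \right)}\right)^{2} = \left(42 + 2 \left(-13\right) \left(3 + 5\right) 4\right)^{2} = \left(42 + 2 \left(-13\right) 8 \cdot 4\right)^{2} = \left(42 + 2 \left(-13\right) 32\right)^{2} = \left(42 - 832\right)^{2} = \left(-790\right)^{2} = 624100$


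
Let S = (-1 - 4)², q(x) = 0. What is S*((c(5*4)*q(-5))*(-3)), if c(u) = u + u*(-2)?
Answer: 0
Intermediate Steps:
c(u) = -u (c(u) = u - 2*u = -u)
S = 25 (S = (-5)² = 25)
S*((c(5*4)*q(-5))*(-3)) = 25*((-5*4*0)*(-3)) = 25*((-1*20*0)*(-3)) = 25*(-20*0*(-3)) = 25*(0*(-3)) = 25*0 = 0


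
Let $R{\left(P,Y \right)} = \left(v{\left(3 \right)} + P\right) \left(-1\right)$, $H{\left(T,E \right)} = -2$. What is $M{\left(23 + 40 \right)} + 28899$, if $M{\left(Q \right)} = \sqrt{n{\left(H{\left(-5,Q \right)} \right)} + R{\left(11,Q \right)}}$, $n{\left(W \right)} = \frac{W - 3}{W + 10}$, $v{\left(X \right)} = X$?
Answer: $28899 + \frac{3 i \sqrt{26}}{4} \approx 28899.0 + 3.8243 i$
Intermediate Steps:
$R{\left(P,Y \right)} = -3 - P$ ($R{\left(P,Y \right)} = \left(3 + P\right) \left(-1\right) = -3 - P$)
$n{\left(W \right)} = \frac{-3 + W}{10 + W}$
$M{\left(Q \right)} = \frac{3 i \sqrt{26}}{4}$ ($M{\left(Q \right)} = \sqrt{\frac{-3 - 2}{10 - 2} - 14} = \sqrt{\frac{1}{8} \left(-5\right) - 14} = \sqrt{- \frac{5}{8} - 14} = \sqrt{- \frac{117}{8}} = \frac{3 i \sqrt{26}}{4}$)
$M{\left(23 + 40 \right)} + 28899 = \frac{3 i \sqrt{26}}{4} + 28899 = 28899 + \frac{3 i \sqrt{26}}{4}$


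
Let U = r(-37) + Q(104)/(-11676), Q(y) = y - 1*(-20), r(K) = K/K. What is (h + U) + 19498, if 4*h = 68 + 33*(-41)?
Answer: 223919285/11676 ≈ 19178.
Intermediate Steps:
r(K) = 1
h = -1285/4 (h = (68 + 33*(-41))/4 = (68 - 1353)/4 = (1/4)*(-1285) = -1285/4 ≈ -321.25)
Q(y) = 20 + y (Q(y) = y + 20 = 20 + y)
U = 2888/2919 (U = 1 + (20 + 104)/(-11676) = 1 + 124*(-1/11676) = 1 - 31/2919 = 2888/2919 ≈ 0.98938)
(h + U) + 19498 = (-1285/4 + 2888/2919) + 19498 = -3739363/11676 + 19498 = 223919285/11676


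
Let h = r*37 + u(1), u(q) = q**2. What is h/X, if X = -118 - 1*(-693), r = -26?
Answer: -961/575 ≈ -1.6713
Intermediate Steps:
h = -961 (h = -26*37 + 1**2 = -962 + 1 = -961)
X = 575 (X = -118 + 693 = 575)
h/X = -961/575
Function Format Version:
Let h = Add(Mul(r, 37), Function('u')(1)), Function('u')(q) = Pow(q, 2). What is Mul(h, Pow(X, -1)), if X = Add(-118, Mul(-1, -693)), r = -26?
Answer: Rational(-961, 575) ≈ -1.6713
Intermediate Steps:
h = -961 (h = Add(Mul(-26, 37), Pow(1, 2)) = Add(-962, 1) = -961)
X = 575 (X = Add(-118, 693) = 575)
Mul(h, Pow(X, -1)) = Mul(-961, Pow(575, -1)) = Mul(-961, Rational(1, 575)) = Rational(-961, 575)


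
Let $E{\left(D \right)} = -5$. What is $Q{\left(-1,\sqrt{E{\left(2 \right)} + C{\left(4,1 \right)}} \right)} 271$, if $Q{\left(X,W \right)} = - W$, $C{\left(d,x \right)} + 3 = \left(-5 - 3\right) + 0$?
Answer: $- 1084 i \approx - 1084.0 i$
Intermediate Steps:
$C{\left(d,x \right)} = -11$ ($C{\left(d,x \right)} = -3 + \left(\left(-5 - 3\right) + 0\right) = -3 + \left(-8 + 0\right) = -3 - 8 = -11$)
$Q{\left(-1,\sqrt{E{\left(2 \right)} + C{\left(4,1 \right)}} \right)} 271 = - \sqrt{-5 - 11} \cdot 271 = - \sqrt{-16} \cdot 271 = - 4 i 271 = - 1084 i$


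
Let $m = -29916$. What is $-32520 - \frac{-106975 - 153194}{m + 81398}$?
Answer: $- \frac{1673934471}{51482} \approx -32515.0$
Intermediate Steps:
$-32520 - \frac{-106975 - 153194}{m + 81398} = -32520 - \frac{-106975 - 153194}{-29916 + 81398} = -32520 - - \frac{260169}{51482} = -32520 + \frac{260169}{51482} = - \frac{1673934471}{51482}$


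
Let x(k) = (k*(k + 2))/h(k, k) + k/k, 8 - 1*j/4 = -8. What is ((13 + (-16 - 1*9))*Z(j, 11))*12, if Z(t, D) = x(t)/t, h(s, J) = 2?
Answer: -19017/4 ≈ -4754.3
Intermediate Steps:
j = 64 (j = 32 - 4*(-8) = 32 + 32 = 64)
x(k) = 1 + k*(2 + k)/2 (x(k) = (k*(k + 2))/2 + k/k = (k*(2 + k))*(1/2) + 1 = k*(2 + k)/2 + 1 = 1 + k*(2 + k)/2)
Z(t, D) = (1 + t + t**2/2)/t
((13 + (-16 - 1*9))*Z(j, 11))*12 = ((13 + (-16 - 1*9))*(1 + 1/64 + (1/2)*64))*12 = ((13 + (-16 - 9))*(1 + 1/64 + 32))*12 = ((13 - 25)*(2113/64))*12 = -12*2113/64*12 = -6339/16*12 = -19017/4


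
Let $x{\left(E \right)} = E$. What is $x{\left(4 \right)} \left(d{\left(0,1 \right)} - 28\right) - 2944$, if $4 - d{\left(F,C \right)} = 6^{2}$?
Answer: $-3184$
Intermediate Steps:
$d{\left(F,C \right)} = -32$ ($d{\left(F,C \right)} = 4 - 6^{2} = 4 - 36 = -32$)
$x{\left(4 \right)} \left(d{\left(0,1 \right)} - 28\right) - 2944 = 4 \left(-32 - 28\right) - 2944 = 4 \left(-60\right) - 2944 = -240 - 2944 = -3184$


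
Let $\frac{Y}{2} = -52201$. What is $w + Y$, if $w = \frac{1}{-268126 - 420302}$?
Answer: $- \frac{71873260057}{688428} \approx -1.044 \cdot 10^{5}$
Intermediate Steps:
$Y = -104402$ ($Y = 2 \left(-52201\right) = -104402$)
$w = - \frac{1}{688428}$ ($w = \frac{1}{-688428} = - \frac{1}{688428} \approx -1.4526 \cdot 10^{-6}$)
$w + Y = - \frac{1}{688428} - 104402 = - \frac{71873260057}{688428}$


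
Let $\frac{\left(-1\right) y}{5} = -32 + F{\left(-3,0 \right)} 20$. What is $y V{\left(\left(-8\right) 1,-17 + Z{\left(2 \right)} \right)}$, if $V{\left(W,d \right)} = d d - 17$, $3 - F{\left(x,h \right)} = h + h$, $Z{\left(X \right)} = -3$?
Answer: $-53620$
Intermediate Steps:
$F{\left(x,h \right)} = 3 - 2 h$ ($F{\left(x,h \right)} = 3 - \left(h + h\right) = 3 - 2 h$)
$y = -140$ ($y = - 5 \left(-32 + \left(3 - 0\right) 20\right) = - 5 \left(-32 + \left(3 + 0\right) 20\right) = - 5 \left(-32 + 3 \cdot 20\right) = - 5 \left(-32 + 60\right) = \left(-5\right) 28 = -140$)
$V{\left(W,d \right)} = -17 + d^{2}$ ($V{\left(W,d \right)} = d^{2} - 17 = -17 + d^{2}$)
$y V{\left(\left(-8\right) 1,-17 + Z{\left(2 \right)} \right)} = - 140 \left(-17 + \left(-17 - 3\right)^{2}\right) = - 140 \left(-17 + \left(-20\right)^{2}\right) = - 140 \left(-17 + 400\right) = \left(-140\right) 383 = -53620$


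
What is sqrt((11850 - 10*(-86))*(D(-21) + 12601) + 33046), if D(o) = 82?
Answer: 2*sqrt(40308494) ≈ 12698.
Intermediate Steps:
sqrt((11850 - 10*(-86))*(D(-21) + 12601) + 33046) = sqrt((11850 - 10*(-86))*(82 + 12601) + 33046) = sqrt((11850 + 860)*12683 + 33046) = sqrt(12710*12683 + 33046) = sqrt(161200930 + 33046) = sqrt(161233976) = 2*sqrt(40308494)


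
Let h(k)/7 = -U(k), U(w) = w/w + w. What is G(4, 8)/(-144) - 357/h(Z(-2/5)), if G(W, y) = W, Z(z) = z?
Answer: 3059/36 ≈ 84.972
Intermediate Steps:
U(w) = 1 + w
h(k) = -7 - 7*k (h(k) = 7*(-(1 + k)) = 7*(-1 - k) = -7 - 7*k)
G(4, 8)/(-144) - 357/h(Z(-2/5)) = 4/(-144) - 357/(-7 - (-14)/5) = 4*(-1/144) - 357/(-7 - (-14)/5) = -1/36 - 357/(-7 - 7*(-2/5)) = -1/36 - 357/(-7 + 14/5) = -1/36 - 357/(-21/5) = -1/36 - 357*(-5/21) = -1/36 + 85 = 3059/36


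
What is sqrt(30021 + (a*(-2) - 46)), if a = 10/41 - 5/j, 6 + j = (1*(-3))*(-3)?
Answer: 5*sqrt(18141393)/123 ≈ 173.14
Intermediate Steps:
j = 3 (j = -6 + (1*(-3))*(-3) = -6 - 3*(-3) = -6 + 9 = 3)
a = -175/123 (a = 10/41 - 5/3 = -175/123 ≈ -1.4228)
sqrt(30021 + (a*(-2) - 46)) = sqrt(30021 + (-175/123*(-2) - 46)) = sqrt(30021 + (350/123 - 46)) = sqrt(30021 - 5308/123) = sqrt(3687275/123) = 5*sqrt(18141393)/123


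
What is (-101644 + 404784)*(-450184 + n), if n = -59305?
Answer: -154446495460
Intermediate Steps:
(-101644 + 404784)*(-450184 + n) = (-101644 + 404784)*(-450184 - 59305) = 303140*(-509489) = -154446495460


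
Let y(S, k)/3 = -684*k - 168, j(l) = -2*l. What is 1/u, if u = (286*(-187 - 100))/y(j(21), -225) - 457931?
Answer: -230598/105598013779 ≈ -2.1837e-6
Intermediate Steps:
y(S, k) = -504 - 2052*k (y(S, k) = 3*(-684*k - 168) = 3*(-168 - 684*k) = -504 - 2052*k)
u = -105598013779/230598 (u = (286*(-187 - 100))/(-504 - 2052*(-225)) - 457931 = (286*(-287))/(-504 + 461700) - 457931 = -82082/461196 - 457931 = -82082*1/461196 - 457931 = -41041/230598 - 457931 = -105598013779/230598 ≈ -4.5793e+5)
1/u = 1/(-105598013779/230598) = -230598/105598013779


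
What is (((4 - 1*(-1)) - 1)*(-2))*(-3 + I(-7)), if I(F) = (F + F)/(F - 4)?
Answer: 152/11 ≈ 13.818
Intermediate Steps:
I(F) = 2*F/(-4 + F) (I(F) = (2*F)/(-4 + F) = 2*F/(-4 + F))
(((4 - 1*(-1)) - 1)*(-2))*(-3 + I(-7)) = (((4 - 1*(-1)) - 1)*(-2))*(-3 + 2*(-7)/(-4 - 7)) = (((4 + 1) - 1)*(-2))*(-3 + 2*(-7)/(-11)) = ((5 - 1)*(-2))*(-3 + 2*(-7)*(-1/11)) = (4*(-2))*(-3 + 14/11) = -8*(-19/11) = 152/11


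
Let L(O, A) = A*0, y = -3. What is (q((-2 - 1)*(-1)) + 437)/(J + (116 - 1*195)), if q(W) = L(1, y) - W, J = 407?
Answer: 217/164 ≈ 1.3232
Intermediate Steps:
L(O, A) = 0
q(W) = -W (q(W) = 0 - W = -W)
(q((-2 - 1)*(-1)) + 437)/(J + (116 - 1*195)) = (-(-2 - 1)*(-1) + 437)/(407 + (116 - 1*195)) = (-(-3)*(-1) + 437)/(407 + (116 - 195)) = (-1*3 + 437)/(407 - 79) = (-3 + 437)/328 = 434*(1/328) = 217/164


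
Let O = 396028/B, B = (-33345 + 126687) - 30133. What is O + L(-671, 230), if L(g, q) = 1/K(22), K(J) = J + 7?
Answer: 11548021/1833061 ≈ 6.2999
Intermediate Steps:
K(J) = 7 + J
B = 63209 (B = 93342 - 30133 = 63209)
L(g, q) = 1/29 (L(g, q) = 1/(7 + 22) = 1/29)
O = 396028/63209 ≈ 6.2654
O + L(-671, 230) = 396028/63209 + 1/29 = 11548021/1833061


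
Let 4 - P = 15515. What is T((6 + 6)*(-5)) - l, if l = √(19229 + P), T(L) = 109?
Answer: 109 - 13*√22 ≈ 48.025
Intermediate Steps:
P = -15511 (P = 4 - 1*15515 = 4 - 15515 = -15511)
l = 13*√22 (l = √(19229 - 15511) = √3718 = 13*√22 ≈ 60.975)
T((6 + 6)*(-5)) - l = 109 - 13*√22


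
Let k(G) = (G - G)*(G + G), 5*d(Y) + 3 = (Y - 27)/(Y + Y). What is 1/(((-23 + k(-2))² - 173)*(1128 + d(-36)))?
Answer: 10/4014167 ≈ 2.4912e-6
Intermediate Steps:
d(Y) = -⅗ + (-27 + Y)/(10*Y) (d(Y) = -⅗ + ((Y - 27)/(Y + Y))/5 = -⅗ + ((-27 + Y)/((2*Y)))/5 = -⅗ + ((-27 + Y)*(1/(2*Y)))/5 = -⅗ + ((-27 + Y)/(2*Y))/5 = -⅗ + (-27 + Y)/(10*Y))
k(G) = 0 (k(G) = 0*(2*G) = 0)
1/(((-23 + k(-2))² - 173)*(1128 + d(-36))) = 1/(((-23 + 0)² - 173)*(1128 + (⅒)*(-27 - 5*(-36))/(-36))) = 1/(((-23)² - 173)*(1128 + (⅒)*(-1/36)*(-27 + 180))) = 1/((529 - 173)*(1128 + (⅒)*(-1/36)*153)) = 1/(356*(1128 - 17/40)) = 1/(356*(45103/40)) = 1/(4014167/10) = 10/4014167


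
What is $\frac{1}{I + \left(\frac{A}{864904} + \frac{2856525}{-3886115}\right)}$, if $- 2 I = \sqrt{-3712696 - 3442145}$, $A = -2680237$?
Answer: $- \frac{1732498088111359560821032}{808296435891772660907820723097} + \frac{225942070157158663027232 i \sqrt{7154841}}{808296435891772660907820723097} \approx -2.1434 \cdot 10^{-6} + 0.0007477 i$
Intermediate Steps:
$I = - \frac{i \sqrt{7154841}}{2}$ ($I = - \frac{\sqrt{-3712696 - 3442145}}{2} = - \frac{\sqrt{-7154841}}{2} = - \frac{i \sqrt{7154841}}{2} \approx - 1337.4 i$)
$\frac{1}{I + \left(\frac{A}{864904} + \frac{2856525}{-3886115}\right)} = \frac{1}{- \frac{i \sqrt{7154841}}{2} + \left(- \frac{2680237}{864904} + \frac{2856525}{-3886115}\right)} = \frac{1}{- \frac{i \sqrt{7154841}}{2} + \left(\left(-2680237\right) \frac{1}{864904} + 2856525 \left(- \frac{1}{3886115}\right)\right)} = \frac{1}{- \frac{i \sqrt{7154841}}{2} - \frac{2577265821571}{672223281592}} = \frac{1}{- \frac{2577265821571}{672223281592} - \frac{i \sqrt{7154841}}{2}}$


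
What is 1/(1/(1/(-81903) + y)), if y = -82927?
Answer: -6791970082/81903 ≈ -82927.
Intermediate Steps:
1/(1/(1/(-81903) + y)) = 1/(1/(1/(-81903) - 82927)) = 1/(1/(-1/81903 - 82927)) = 1/(1/(-6791970082/81903)) = 1/(-81903/6791970082) = -6791970082/81903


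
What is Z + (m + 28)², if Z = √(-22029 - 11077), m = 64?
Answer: 8464 + I*√33106 ≈ 8464.0 + 181.95*I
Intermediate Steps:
Z = I*√33106 (Z = √(-33106) = I*√33106 ≈ 181.95*I)
Z + (m + 28)² = I*√33106 + (64 + 28)² = I*√33106 + 92² = I*√33106 + 8464 = 8464 + I*√33106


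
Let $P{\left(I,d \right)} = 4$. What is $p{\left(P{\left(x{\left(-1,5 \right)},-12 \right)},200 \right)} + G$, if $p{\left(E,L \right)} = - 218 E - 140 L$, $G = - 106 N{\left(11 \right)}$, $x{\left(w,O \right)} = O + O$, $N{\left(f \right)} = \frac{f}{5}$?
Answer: $- \frac{145526}{5} \approx -29105.0$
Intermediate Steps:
$N{\left(f \right)} = \frac{f}{5}$ ($N{\left(f \right)} = f \frac{1}{5} = \frac{f}{5}$)
$x{\left(w,O \right)} = 2 O$
$G = - \frac{1166}{5}$ ($G = - 106 \cdot \frac{1}{5} \cdot 11 = \left(-106\right) \frac{11}{5} = - \frac{1166}{5} \approx -233.2$)
$p{\left(P{\left(x{\left(-1,5 \right)},-12 \right)},200 \right)} + G = \left(\left(-218\right) 4 - 28000\right) - \frac{1166}{5} = \left(-872 - 28000\right) - \frac{1166}{5} = -28872 - \frac{1166}{5} = - \frac{145526}{5}$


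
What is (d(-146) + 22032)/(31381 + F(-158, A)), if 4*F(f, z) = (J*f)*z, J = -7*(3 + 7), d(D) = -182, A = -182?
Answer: -21850/471849 ≈ -0.046307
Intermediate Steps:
J = -70 (J = -7*10 = -70)
F(f, z) = -35*f*z/2 (F(f, z) = ((-70*f)*z)/4 = (-70*f*z)/4 = -35*f*z/2)
(d(-146) + 22032)/(31381 + F(-158, A)) = (-182 + 22032)/(31381 - 35/2*(-158)*(-182)) = 21850/(31381 - 503230) = 21850/(-471849) = 21850*(-1/471849) = -21850/471849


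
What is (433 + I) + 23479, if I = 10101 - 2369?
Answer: 31644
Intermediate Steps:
I = 7732
(433 + I) + 23479 = (433 + 7732) + 23479 = 8165 + 23479 = 31644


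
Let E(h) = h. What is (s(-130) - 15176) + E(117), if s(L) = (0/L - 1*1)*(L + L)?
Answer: -14799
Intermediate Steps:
s(L) = -2*L (s(L) = (0 - 1)*(2*L) = -2*L)
(s(-130) - 15176) + E(117) = (-2*(-130) - 15176) + 117 = (260 - 15176) + 117 = -14916 + 117 = -14799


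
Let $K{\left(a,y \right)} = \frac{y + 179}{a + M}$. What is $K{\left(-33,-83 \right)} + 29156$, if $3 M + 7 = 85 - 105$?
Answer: $\frac{204076}{7} \approx 29154.0$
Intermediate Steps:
$M = -9$ ($M = - \frac{7}{3} + \frac{85 - 105}{3} = - \frac{7}{3} + \frac{1}{3} \left(-20\right) = - \frac{7}{3} - \frac{20}{3} = -9$)
$K{\left(a,y \right)} = \frac{179 + y}{-9 + a}$ ($K{\left(a,y \right)} = \frac{y + 179}{a - 9} = \frac{179 + y}{-9 + a}$)
$K{\left(-33,-83 \right)} + 29156 = \frac{179 - 83}{-9 - 33} + 29156 = \frac{1}{-42} \cdot 96 + 29156 = \left(- \frac{1}{42}\right) 96 + 29156 = - \frac{16}{7} + 29156 = \frac{204076}{7}$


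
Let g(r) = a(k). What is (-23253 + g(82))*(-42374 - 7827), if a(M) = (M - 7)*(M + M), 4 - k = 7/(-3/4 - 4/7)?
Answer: 1595130600277/1369 ≈ 1.1652e+9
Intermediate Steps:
k = 344/37 (k = 4 - 7/(-3/4 - 4/7) = 4 - 7/(-37/28) = 4 - 7*(-28)/37 = 4 - 1*(-196/37) = 4 + 196/37 = 344/37 ≈ 9.2973)
a(M) = 2*M*(-7 + M) (a(M) = (-7 + M)*(2*M) = 2*M*(-7 + M))
g(r) = 58480/1369 (g(r) = 2*(344/37)*(-7 + 344/37) = 2*(344/37)*(85/37) = 58480/1369)
(-23253 + g(82))*(-42374 - 7827) = (-23253 + 58480/1369)*(-42374 - 7827) = -31774877/1369*(-50201) = 1595130600277/1369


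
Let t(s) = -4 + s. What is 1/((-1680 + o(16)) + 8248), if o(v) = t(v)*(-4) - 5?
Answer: 1/6515 ≈ 0.00015349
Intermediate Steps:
o(v) = 11 - 4*v (o(v) = (-4 + v)*(-4) - 5 = (16 - 4*v) - 5 = 11 - 4*v)
1/((-1680 + o(16)) + 8248) = 1/((-1680 + (11 - 4*16)) + 8248) = 1/((-1680 + (11 - 64)) + 8248) = 1/((-1680 - 53) + 8248) = 1/(-1733 + 8248) = 1/6515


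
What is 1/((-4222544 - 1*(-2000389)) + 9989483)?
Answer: 1/7767328 ≈ 1.2874e-7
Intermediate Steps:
1/((-4222544 - 1*(-2000389)) + 9989483) = 1/((-4222544 + 2000389) + 9989483) = 1/(-2222155 + 9989483) = 1/7767328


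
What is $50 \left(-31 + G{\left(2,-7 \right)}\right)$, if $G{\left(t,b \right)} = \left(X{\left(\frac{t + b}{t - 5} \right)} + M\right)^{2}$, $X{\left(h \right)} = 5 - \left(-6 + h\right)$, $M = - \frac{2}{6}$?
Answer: $2500$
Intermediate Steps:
$M = - \frac{1}{3}$ ($M = \left(-2\right) \frac{1}{6} = - \frac{1}{3} \approx -0.33333$)
$X{\left(h \right)} = 11 - h$
$G{\left(t,b \right)} = \left(\frac{32}{3} - \frac{b + t}{-5 + t}\right)^{2}$ ($G{\left(t,b \right)} = \left(\left(11 - \frac{t + b}{t - 5}\right) - \frac{1}{3}\right)^{2} = \left(\left(11 - \frac{b + t}{-5 + t}\right) - \frac{1}{3}\right)^{2} = \left(\frac{32}{3} - \frac{b + t}{-5 + t}\right)^{2}$)
$50 \left(-31 + G{\left(2,-7 \right)}\right) = 50 \left(-31 + \frac{\left(160 - 58 + 3 \left(-7\right)\right)^{2}}{9 \left(-5 + 2\right)^{2}}\right) = 50 \left(-31 + \frac{\left(160 - 58 - 21\right)^{2}}{9 \cdot 9}\right) = 50 \left(-31 + \frac{1}{9} \cdot \frac{1}{9} \cdot 81^{2}\right) = 50 \left(-31 + \frac{1}{9} \cdot \frac{1}{9} \cdot 6561\right) = 50 \left(-31 + 81\right) = 50 \cdot 50 = 2500$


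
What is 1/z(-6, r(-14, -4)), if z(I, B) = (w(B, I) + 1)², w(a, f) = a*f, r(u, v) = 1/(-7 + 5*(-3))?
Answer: 121/196 ≈ 0.61735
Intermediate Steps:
r(u, v) = -1/22 (r(u, v) = 1/(-7 - 15) = 1/(-22) = -1/22)
z(I, B) = (1 + B*I)² (z(I, B) = (B*I + 1)² = (1 + B*I)²)
1/z(-6, r(-14, -4)) = 1/((1 - 1/22*(-6))²) = 1/((1 + 3/11)²) = 1/((14/11)²) = 1/(196/121) = 121/196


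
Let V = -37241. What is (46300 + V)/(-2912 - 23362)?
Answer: -9059/26274 ≈ -0.34479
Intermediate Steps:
(46300 + V)/(-2912 - 23362) = (46300 - 37241)/(-2912 - 23362) = 9059/(-26274) = 9059*(-1/26274) = -9059/26274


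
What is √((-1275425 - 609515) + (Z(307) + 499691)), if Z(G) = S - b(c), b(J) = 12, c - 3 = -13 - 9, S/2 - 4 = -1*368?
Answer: I*√1385989 ≈ 1177.3*I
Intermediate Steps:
S = -728 (S = 8 + 2*(-1*368) = 8 + 2*(-368) = 8 - 736 = -728)
c = -19 (c = 3 + (-13 - 9) = 3 - 22 = -19)
Z(G) = -740 (Z(G) = -728 - 1*12 = -728 - 12 = -740)
√((-1275425 - 609515) + (Z(307) + 499691)) = √((-1275425 - 609515) + (-740 + 499691)) = √(-1884940 + 498951) = √(-1385989) = I*√1385989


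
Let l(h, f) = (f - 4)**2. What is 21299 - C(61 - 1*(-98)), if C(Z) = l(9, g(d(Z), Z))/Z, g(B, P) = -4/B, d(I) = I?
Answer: 85614733421/4019679 ≈ 21299.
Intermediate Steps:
l(h, f) = (-4 + f)**2
C(Z) = (-4 - 4/Z)**2/Z
21299 - C(61 - 1*(-98)) = 21299 - 16*(1 + (61 - 1*(-98)))**2/(61 - 1*(-98))**3 = 21299 - 16*(1 + (61 + 98))**2/(61 + 98)**3 = 21299 - 16*(1 + 159)**2/159**3 = 21299 - 16*160**2/4019679 = 21299 - 16*25600/4019679 = 21299 - 1*409600/4019679 = 21299 - 409600/4019679 = 85614733421/4019679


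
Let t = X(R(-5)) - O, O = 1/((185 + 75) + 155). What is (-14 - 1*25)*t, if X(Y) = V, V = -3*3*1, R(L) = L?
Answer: 145704/415 ≈ 351.09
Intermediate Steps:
V = -9 (V = -9*1 = -9)
X(Y) = -9
O = 1/415 (O = 1/(260 + 155) = 1/415 ≈ 0.0024096)
t = -3736/415 (t = -9 - 1*1/415 = -9 - 1/415 = -3736/415 ≈ -9.0024)
(-14 - 1*25)*t = (-14 - 1*25)*(-3736/415) = (-14 - 25)*(-3736/415) = -39*(-3736/415) = 145704/415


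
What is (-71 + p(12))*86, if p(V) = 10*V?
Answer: 4214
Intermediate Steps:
(-71 + p(12))*86 = (-71 + 10*12)*86 = (-71 + 120)*86 = 49*86 = 4214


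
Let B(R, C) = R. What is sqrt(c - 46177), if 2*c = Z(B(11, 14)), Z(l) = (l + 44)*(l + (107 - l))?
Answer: I*sqrt(172938)/2 ≈ 207.93*I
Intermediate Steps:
Z(l) = 4708 + 107*l (Z(l) = (44 + l)*107 = 4708 + 107*l)
c = 5885/2 (c = (4708 + 107*11)/2 = (4708 + 1177)/2 = (1/2)*5885 = 5885/2 ≈ 2942.5)
sqrt(c - 46177) = sqrt(5885/2 - 46177) = sqrt(-86469/2) = I*sqrt(172938)/2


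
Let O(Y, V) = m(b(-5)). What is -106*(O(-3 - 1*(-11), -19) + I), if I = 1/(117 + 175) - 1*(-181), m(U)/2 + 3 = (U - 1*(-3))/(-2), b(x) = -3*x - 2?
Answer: -2460737/146 ≈ -16854.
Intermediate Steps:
b(x) = -2 - 3*x
m(U) = -9 - U (m(U) = -6 + 2*((U - 1*(-3))/(-2)) = -6 + 2*((U + 3)*(-½)) = -6 + 2*((3 + U)*(-½)) = -6 + 2*(-3/2 - U/2) = -6 + (-3 - U) = -9 - U)
I = 52853/292 (I = 1/292 + 181 = 52853/292 ≈ 181.00)
O(Y, V) = -22 (O(Y, V) = -9 - (-2 - 3*(-5)) = -9 - (-2 + 15) = -9 - 1*13 = -9 - 13 = -22)
-106*(O(-3 - 1*(-11), -19) + I) = -106*(-22 + 52853/292) = -106*46429/292 = -2460737/146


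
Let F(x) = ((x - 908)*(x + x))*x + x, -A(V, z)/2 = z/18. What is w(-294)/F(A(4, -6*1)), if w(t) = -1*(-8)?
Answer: -108/10879 ≈ -0.0099274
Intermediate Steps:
A(V, z) = -z/9 (A(V, z) = -2*z/18 = -z/9)
w(t) = 8
F(x) = x + 2*x²*(-908 + x) (F(x) = ((-908 + x)*(2*x))*x + x = (2*x*(-908 + x))*x + x = 2*x²*(-908 + x) + x = x + 2*x²*(-908 + x))
w(-294)/F(A(4, -6*1)) = 8/(((-(-2)/3)*(1 - (-1816)*(-6*1)/9 + 2*(-(-2)/3)²))) = 8/(((-⅑*(-6))*(1 - (-1816)*(-6)/9 + 2*(-⅑*(-6))²))) = 8/((2*(1 - 1816*⅔ + 2*(⅔)²)/3)) = 8/((2*(1 - 3632/3 + 2*(4/9))/3)) = 8/((2*(1 - 3632/3 + 8/9)/3)) = 8/(((⅔)*(-10879/9))) = 8/(-21758/27) = 8*(-27/21758) = -108/10879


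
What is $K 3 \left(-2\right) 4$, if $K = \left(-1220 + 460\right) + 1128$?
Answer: $-8832$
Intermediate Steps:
$K = 368$ ($K = -760 + 1128 = 368$)
$K 3 \left(-2\right) 4 = 368 \cdot 3 \left(-2\right) 4 = 368 \left(\left(-6\right) 4\right) = 368 \left(-24\right) = -8832$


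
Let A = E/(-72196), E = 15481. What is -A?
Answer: 15481/72196 ≈ 0.21443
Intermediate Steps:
A = -15481/72196 (A = 15481/(-72196) = 15481*(-1/72196) = -15481/72196 ≈ -0.21443)
-A = -1*(-15481/72196) = 15481/72196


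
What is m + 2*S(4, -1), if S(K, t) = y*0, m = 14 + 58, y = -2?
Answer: 72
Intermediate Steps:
m = 72
S(K, t) = 0 (S(K, t) = -2*0 = 0)
m + 2*S(4, -1) = 72 + 2*0 = 72 + 0 = 72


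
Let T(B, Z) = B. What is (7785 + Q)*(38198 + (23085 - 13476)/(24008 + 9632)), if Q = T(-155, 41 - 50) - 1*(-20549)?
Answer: 36209742480891/33640 ≈ 1.0764e+9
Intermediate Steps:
Q = 20394 (Q = -155 - 1*(-20549) = -155 + 20549 = 20394)
(7785 + Q)*(38198 + (23085 - 13476)/(24008 + 9632)) = (7785 + 20394)*(38198 + (23085 - 13476)/(24008 + 9632)) = 28179*(38198 + 9609/33640) = 28179*(1284990329/33640) = 36209742480891/33640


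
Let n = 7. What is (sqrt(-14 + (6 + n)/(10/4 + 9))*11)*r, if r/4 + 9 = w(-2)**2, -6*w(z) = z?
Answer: -7040*I*sqrt(1702)/207 ≈ -1403.1*I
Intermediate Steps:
w(z) = -z/6
r = -320/9 (r = -36 + 4*(-1/6*(-2))**2 = -36 + 4*(1/3)**2 = -36 + 4*(1/9) = -36 + 4/9 = -320/9 ≈ -35.556)
(sqrt(-14 + (6 + n)/(10/4 + 9))*11)*r = (sqrt(-14 + (6 + 7)/(10/4 + 9))*11)*(-320/9) = (sqrt(-14 + 13/(10*(1/4) + 9))*11)*(-320/9) = (sqrt(-14 + 13/(5/2 + 9))*11)*(-320/9) = (sqrt(-14 + 13/(23/2))*11)*(-320/9) = (sqrt(-14 + 13*(2/23))*11)*(-320/9) = (sqrt(-14 + 26/23)*11)*(-320/9) = (sqrt(-296/23)*11)*(-320/9) = ((2*I*sqrt(1702)/23)*11)*(-320/9) = (22*I*sqrt(1702)/23)*(-320/9) = -7040*I*sqrt(1702)/207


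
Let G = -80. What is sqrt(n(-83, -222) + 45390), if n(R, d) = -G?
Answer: sqrt(45470) ≈ 213.24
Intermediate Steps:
n(R, d) = 80 (n(R, d) = -1*(-80) = 80)
sqrt(n(-83, -222) + 45390) = sqrt(80 + 45390) = sqrt(45470)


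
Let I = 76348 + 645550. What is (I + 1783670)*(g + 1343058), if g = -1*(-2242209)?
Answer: 8983130266656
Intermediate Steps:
g = 2242209
I = 721898
(I + 1783670)*(g + 1343058) = (721898 + 1783670)*(2242209 + 1343058) = 2505568*3585267 = 8983130266656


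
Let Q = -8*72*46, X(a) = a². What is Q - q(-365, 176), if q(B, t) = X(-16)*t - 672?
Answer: -70880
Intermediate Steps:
q(B, t) = -672 + 256*t (q(B, t) = (-16)²*t - 672 = 256*t - 672 = -672 + 256*t)
Q = -26496 (Q = -576*46 = -26496)
Q - q(-365, 176) = -26496 - (-672 + 256*176) = -26496 - (-672 + 45056) = -26496 - 1*44384 = -26496 - 44384 = -70880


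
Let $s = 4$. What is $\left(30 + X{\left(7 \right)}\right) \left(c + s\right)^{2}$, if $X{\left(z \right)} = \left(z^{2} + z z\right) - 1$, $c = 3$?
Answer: $6223$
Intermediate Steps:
$X{\left(z \right)} = -1 + 2 z^{2}$ ($X{\left(z \right)} = \left(z^{2} + z^{2}\right) - 1 = 2 z^{2} - 1 = -1 + 2 z^{2}$)
$\left(30 + X{\left(7 \right)}\right) \left(c + s\right)^{2} = \left(30 - \left(1 - 2 \cdot 7^{2}\right)\right) \left(3 + 4\right)^{2} = \left(30 + \left(-1 + 2 \cdot 49\right)\right) 7^{2} = \left(30 + \left(-1 + 98\right)\right) 49 = \left(30 + 97\right) 49 = 127 \cdot 49 = 6223$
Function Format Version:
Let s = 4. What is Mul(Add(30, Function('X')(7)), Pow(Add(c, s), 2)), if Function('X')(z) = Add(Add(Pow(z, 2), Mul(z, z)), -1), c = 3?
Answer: 6223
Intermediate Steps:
Function('X')(z) = Add(-1, Mul(2, Pow(z, 2))) (Function('X')(z) = Add(Add(Pow(z, 2), Pow(z, 2)), -1) = Add(Mul(2, Pow(z, 2)), -1) = Add(-1, Mul(2, Pow(z, 2))))
Mul(Add(30, Function('X')(7)), Pow(Add(c, s), 2)) = Mul(Add(30, Add(-1, Mul(2, Pow(7, 2)))), Pow(Add(3, 4), 2)) = Mul(Add(30, Add(-1, Mul(2, 49))), Pow(7, 2)) = Mul(Add(30, Add(-1, 98)), 49) = Mul(Add(30, 97), 49) = Mul(127, 49) = 6223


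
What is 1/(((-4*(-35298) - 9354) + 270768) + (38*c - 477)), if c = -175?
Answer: 1/395479 ≈ 2.5286e-6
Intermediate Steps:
1/(((-4*(-35298) - 9354) + 270768) + (38*c - 477)) = 1/(((-4*(-35298) - 9354) + 270768) + (38*(-175) - 477)) = 1/(((141192 - 9354) + 270768) + (-6650 - 477)) = 1/((131838 + 270768) - 7127) = 1/(402606 - 7127) = 1/395479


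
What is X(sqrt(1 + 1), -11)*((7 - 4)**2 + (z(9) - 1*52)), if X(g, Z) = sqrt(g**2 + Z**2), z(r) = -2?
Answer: -45*sqrt(123) ≈ -499.07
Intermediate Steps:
X(g, Z) = sqrt(Z**2 + g**2)
X(sqrt(1 + 1), -11)*((7 - 4)**2 + (z(9) - 1*52)) = sqrt((-11)**2 + (sqrt(1 + 1))**2)*((7 - 4)**2 + (-2 - 1*52)) = sqrt(121 + (sqrt(2))**2)*(3**2 + (-2 - 52)) = sqrt(121 + 2)*(9 - 54) = sqrt(123)*(-45) = -45*sqrt(123)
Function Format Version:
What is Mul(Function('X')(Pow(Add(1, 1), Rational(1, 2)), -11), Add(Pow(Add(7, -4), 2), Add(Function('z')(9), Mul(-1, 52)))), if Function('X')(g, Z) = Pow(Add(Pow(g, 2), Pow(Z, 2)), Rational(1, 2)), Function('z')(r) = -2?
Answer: Mul(-45, Pow(123, Rational(1, 2))) ≈ -499.07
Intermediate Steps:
Function('X')(g, Z) = Pow(Add(Pow(Z, 2), Pow(g, 2)), Rational(1, 2))
Mul(Function('X')(Pow(Add(1, 1), Rational(1, 2)), -11), Add(Pow(Add(7, -4), 2), Add(Function('z')(9), Mul(-1, 52)))) = Mul(Pow(Add(Pow(-11, 2), Pow(Pow(Add(1, 1), Rational(1, 2)), 2)), Rational(1, 2)), Add(Pow(Add(7, -4), 2), Add(-2, Mul(-1, 52)))) = Mul(Pow(Add(121, Pow(Pow(2, Rational(1, 2)), 2)), Rational(1, 2)), Add(Pow(3, 2), Add(-2, -52))) = Mul(Pow(Add(121, 2), Rational(1, 2)), Add(9, -54)) = Mul(Pow(123, Rational(1, 2)), -45) = Mul(-45, Pow(123, Rational(1, 2)))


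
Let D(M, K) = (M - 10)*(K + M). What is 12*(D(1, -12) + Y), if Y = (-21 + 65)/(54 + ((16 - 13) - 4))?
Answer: 63492/53 ≈ 1198.0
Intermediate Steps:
D(M, K) = (-10 + M)*(K + M)
Y = 44/53 (Y = 44/(54 + (3 - 4)) = 44/(54 - 1) = 44/53 ≈ 0.83019)
12*(D(1, -12) + Y) = 12*((1**2 - 10*(-12) - 10*1 - 12*1) + 44/53) = 12*((1 + 120 - 10 - 12) + 44/53) = 12*(99 + 44/53) = 12*(5291/53) = 63492/53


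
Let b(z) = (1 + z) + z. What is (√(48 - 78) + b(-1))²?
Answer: (1 - I*√30)² ≈ -29.0 - 10.954*I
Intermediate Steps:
b(z) = 1 + 2*z
(√(48 - 78) + b(-1))² = (√(48 - 78) + (1 + 2*(-1)))² = (√(-30) + (1 - 2))² = (I*√30 - 1)² = (-1 + I*√30)²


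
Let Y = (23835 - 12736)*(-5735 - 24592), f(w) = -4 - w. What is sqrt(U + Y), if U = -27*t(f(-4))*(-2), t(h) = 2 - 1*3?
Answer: I*sqrt(336599427) ≈ 18347.0*I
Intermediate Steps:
t(h) = -1 (t(h) = 2 - 3 = -1)
U = -54 (U = -27*(-1)*(-2) = 27*(-2) = -54)
Y = -336599373 (Y = 11099*(-30327) = -336599373)
sqrt(U + Y) = sqrt(-54 - 336599373) = sqrt(-336599427) = I*sqrt(336599427)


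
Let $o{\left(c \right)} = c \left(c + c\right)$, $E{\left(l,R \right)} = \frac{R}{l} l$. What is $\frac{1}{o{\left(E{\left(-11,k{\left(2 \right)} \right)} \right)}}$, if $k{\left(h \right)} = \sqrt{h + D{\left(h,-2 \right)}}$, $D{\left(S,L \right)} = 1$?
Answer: $\frac{1}{6} \approx 0.16667$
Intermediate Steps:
$k{\left(h \right)} = \sqrt{1 + h}$ ($k{\left(h \right)} = \sqrt{h + 1} = \sqrt{1 + h}$)
$E{\left(l,R \right)} = R$
$o{\left(c \right)} = 2 c^{2}$ ($o{\left(c \right)} = c 2 c = 2 c^{2}$)
$\frac{1}{o{\left(E{\left(-11,k{\left(2 \right)} \right)} \right)}} = \frac{1}{2 \left(\sqrt{1 + 2}\right)^{2}} = \frac{1}{2 \left(\sqrt{3}\right)^{2}} = \frac{1}{2 \cdot 3} = \frac{1}{6}$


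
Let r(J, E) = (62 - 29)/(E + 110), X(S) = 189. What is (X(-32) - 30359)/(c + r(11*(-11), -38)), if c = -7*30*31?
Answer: 724080/156229 ≈ 4.6347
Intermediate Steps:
r(J, E) = 33/(110 + E)
c = -6510 (c = -210*31 = -6510)
(X(-32) - 30359)/(c + r(11*(-11), -38)) = (189 - 30359)/(-6510 + 33/(110 - 38)) = -30170/(-6510 + 33/72) = -30170/(-6510 + 33*(1/72)) = -30170/(-6510 + 11/24) = -30170/(-156229/24) = -30170*(-24/156229) = 724080/156229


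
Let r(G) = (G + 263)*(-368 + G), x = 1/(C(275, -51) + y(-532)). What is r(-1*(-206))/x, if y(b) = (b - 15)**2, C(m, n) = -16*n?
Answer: -22795299450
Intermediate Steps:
y(b) = (-15 + b)**2
x = 1/300025 (x = 1/(-16*(-51) + (-15 - 532)**2) = 1/(816 + (-547)**2) = 1/(816 + 299209) = 1/300025 ≈ 3.3331e-6)
r(G) = (-368 + G)*(263 + G) (r(G) = (263 + G)*(-368 + G) = (-368 + G)*(263 + G))
r(-1*(-206))/x = (-96784 + (-1*(-206))**2 - (-105)*(-206))/(1/300025) = (-96784 + 206**2 - 105*206)*300025 = (-96784 + 42436 - 21630)*300025 = -75978*300025 = -22795299450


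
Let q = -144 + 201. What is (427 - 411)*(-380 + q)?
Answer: -5168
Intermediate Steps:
q = 57
(427 - 411)*(-380 + q) = (427 - 411)*(-380 + 57) = 16*(-323) = -5168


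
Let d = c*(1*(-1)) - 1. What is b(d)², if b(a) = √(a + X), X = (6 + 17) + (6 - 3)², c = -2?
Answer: 33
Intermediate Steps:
X = 32 (X = 23 + 3² = 23 + 9 = 32)
d = 1 (d = -2*(-1) - 1 = 2 - 1 = 1)
b(a) = √(32 + a) (b(a) = √(a + 32) = √(32 + a))
b(d)² = (√(32 + 1))² = (√33)² = 33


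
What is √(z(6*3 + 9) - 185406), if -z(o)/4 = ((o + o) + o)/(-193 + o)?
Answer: 2*I*√319312122/83 ≈ 430.59*I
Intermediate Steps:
z(o) = -12*o/(-193 + o) (z(o) = -4*((o + o) + o)/(-193 + o) = -4*(2*o + o)/(-193 + o) = -4*3*o/(-193 + o) = -12*o/(-193 + o))
√(z(6*3 + 9) - 185406) = √(-12*(6*3 + 9)/(-193 + (6*3 + 9)) - 185406) = √(-12*(18 + 9)/(-193 + (18 + 9)) - 185406) = √(-12*27/(-193 + 27) - 185406) = √(-12*27/(-166) - 185406) = √(-12*27*(-1/166) - 185406) = √(162/83 - 185406) = √(-15388536/83) = 2*I*√319312122/83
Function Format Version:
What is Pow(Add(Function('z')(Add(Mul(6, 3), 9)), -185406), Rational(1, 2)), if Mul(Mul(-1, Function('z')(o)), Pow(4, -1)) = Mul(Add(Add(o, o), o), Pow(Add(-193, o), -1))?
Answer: Mul(Rational(2, 83), I, Pow(319312122, Rational(1, 2))) ≈ Mul(430.59, I)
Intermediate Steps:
Function('z')(o) = Mul(-12, o, Pow(Add(-193, o), -1)) (Function('z')(o) = Mul(-4, Mul(Add(Add(o, o), o), Pow(Add(-193, o), -1))) = Mul(-4, Mul(Add(Mul(2, o), o), Pow(Add(-193, o), -1))) = Mul(-4, Mul(Mul(3, o), Pow(Add(-193, o), -1))) = Mul(-4, Mul(3, o, Pow(Add(-193, o), -1))) = Mul(-12, o, Pow(Add(-193, o), -1)))
Pow(Add(Function('z')(Add(Mul(6, 3), 9)), -185406), Rational(1, 2)) = Pow(Add(Mul(-12, Add(Mul(6, 3), 9), Pow(Add(-193, Add(Mul(6, 3), 9)), -1)), -185406), Rational(1, 2)) = Pow(Add(Mul(-12, Add(18, 9), Pow(Add(-193, Add(18, 9)), -1)), -185406), Rational(1, 2)) = Pow(Add(Mul(-12, 27, Pow(Add(-193, 27), -1)), -185406), Rational(1, 2)) = Pow(Add(Mul(-12, 27, Pow(-166, -1)), -185406), Rational(1, 2)) = Pow(Add(Mul(-12, 27, Rational(-1, 166)), -185406), Rational(1, 2)) = Pow(Add(Rational(162, 83), -185406), Rational(1, 2)) = Pow(Rational(-15388536, 83), Rational(1, 2)) = Mul(Rational(2, 83), I, Pow(319312122, Rational(1, 2)))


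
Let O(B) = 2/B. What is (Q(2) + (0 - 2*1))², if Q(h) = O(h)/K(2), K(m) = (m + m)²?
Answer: 961/256 ≈ 3.7539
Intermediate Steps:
K(m) = 4*m² (K(m) = (2*m)² = 4*m²)
Q(h) = 1/(8*h) (Q(h) = (2/h)/((4*2²)) = (2/h)/((4*4)) = (2/h)/16 = (2/h)*(1/16) = 1/(8*h))
(Q(2) + (0 - 2*1))² = ((⅛)/2 + (0 - 2*1))² = ((⅛)*(½) + (0 - 2))² = (1/16 - 2)² = (-31/16)² = 961/256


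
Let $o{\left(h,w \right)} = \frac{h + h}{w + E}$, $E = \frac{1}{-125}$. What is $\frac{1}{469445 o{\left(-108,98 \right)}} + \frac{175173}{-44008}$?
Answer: $- \frac{7709447714059}{1936812708750} \approx -3.9805$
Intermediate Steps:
$E = - \frac{1}{125} \approx -0.008$
$o{\left(h,w \right)} = \frac{2 h}{- \frac{1}{125} + w}$ ($o{\left(h,w \right)} = \frac{h + h}{w - \frac{1}{125}} = \frac{2 h}{- \frac{1}{125} + w}$)
$\frac{1}{469445 o{\left(-108,98 \right)}} + \frac{175173}{-44008} = \frac{1}{469445 \cdot 250 \left(-108\right) \frac{1}{-1 + 125 \cdot 98}} + \frac{175173}{-44008} = \frac{1}{469445 \cdot 250 \left(-108\right) \frac{1}{-1 + 12250}} + 175173 \left(- \frac{1}{44008}\right) = \frac{1}{469445 \cdot 250 \left(-108\right) \frac{1}{12249}} - \frac{175173}{44008} = \frac{1}{469445 \left(- \frac{3000}{1361}\right)} - \frac{175173}{44008} = \frac{1}{469445} \left(- \frac{1361}{3000}\right) - \frac{175173}{44008} = - \frac{1361}{1408335000} - \frac{175173}{44008} = - \frac{7709447714059}{1936812708750}$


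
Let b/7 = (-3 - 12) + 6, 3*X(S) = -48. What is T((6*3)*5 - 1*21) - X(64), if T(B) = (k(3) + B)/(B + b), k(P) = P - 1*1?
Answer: 167/6 ≈ 27.833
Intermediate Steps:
k(P) = -1 + P (k(P) = P - 1 = -1 + P)
X(S) = -16 (X(S) = (⅓)*(-48) = -16)
b = -63 (b = 7*((-3 - 12) + 6) = 7*(-15 + 6) = 7*(-9) = -63)
T(B) = (2 + B)/(-63 + B) (T(B) = ((-1 + 3) + B)/(B - 63) = (2 + B)/(-63 + B))
T((6*3)*5 - 1*21) - X(64) = (2 + ((6*3)*5 - 1*21))/(-63 + ((6*3)*5 - 1*21)) - 1*(-16) = (2 + (18*5 - 21))/(-63 + (18*5 - 21)) + 16 = (2 + (90 - 21))/(-63 + (90 - 21)) + 16 = (2 + 69)/(-63 + 69) + 16 = 71/6 + 16 = 167/6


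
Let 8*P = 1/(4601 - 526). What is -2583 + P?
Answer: -84205799/32600 ≈ -2583.0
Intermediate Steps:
P = 1/32600 (P = 1/(8*(4601 - 526)) = (1/8)/4075 = (1/8)*(1/4075) = 1/32600 ≈ 3.0675e-5)
-2583 + P = -2583 + 1/32600 = -84205799/32600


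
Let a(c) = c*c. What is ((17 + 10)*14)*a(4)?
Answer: 6048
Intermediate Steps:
a(c) = c²
((17 + 10)*14)*a(4) = ((17 + 10)*14)*4² = (27*14)*16 = 378*16 = 6048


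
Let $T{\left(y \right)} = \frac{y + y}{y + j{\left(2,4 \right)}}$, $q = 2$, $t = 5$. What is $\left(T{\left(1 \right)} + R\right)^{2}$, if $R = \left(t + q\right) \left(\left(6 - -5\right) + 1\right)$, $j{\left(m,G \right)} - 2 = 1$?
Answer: $\frac{28561}{4} \approx 7140.3$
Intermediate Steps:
$j{\left(m,G \right)} = 3$ ($j{\left(m,G \right)} = 2 + 1 = 3$)
$T{\left(y \right)} = \frac{2 y}{3 + y}$ ($T{\left(y \right)} = \frac{y + y}{y + 3} = \frac{2 y}{3 + y}$)
$R = 84$ ($R = \left(5 + 2\right) \left(\left(6 - -5\right) + 1\right) = 7 \left(\left(6 + 5\right) + 1\right) = 7 \left(11 + 1\right) = 7 \cdot 12 = 84$)
$\left(T{\left(1 \right)} + R\right)^{2} = \left(2 \cdot 1 \frac{1}{3 + 1} + 84\right)^{2} = \left(2 \cdot 1 \cdot \frac{1}{4} + 84\right)^{2} = \left(\frac{1}{2} + 84\right)^{2} = \left(\frac{169}{2}\right)^{2} = \frac{28561}{4}$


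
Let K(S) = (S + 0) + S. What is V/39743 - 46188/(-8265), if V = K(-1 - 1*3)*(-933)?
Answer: 632446548/109491965 ≈ 5.7762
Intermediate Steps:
K(S) = 2*S (K(S) = S + S = 2*S)
V = 7464 (V = (2*(-1 - 1*3))*(-933) = (2*(-1 - 3))*(-933) = (2*(-4))*(-933) = -8*(-933) = 7464)
V/39743 - 46188/(-8265) = 7464/39743 - 46188/(-8265) = 7464*(1/39743) - 46188*(-1/8265) = 7464/39743 + 15396/2755 = 632446548/109491965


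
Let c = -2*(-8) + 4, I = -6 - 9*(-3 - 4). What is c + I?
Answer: 77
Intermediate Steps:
I = 57 (I = -6 - 9*(-7) = -6 + 63 = 57)
c = 20 (c = 16 + 4 = 20)
c + I = 20 + 57 = 77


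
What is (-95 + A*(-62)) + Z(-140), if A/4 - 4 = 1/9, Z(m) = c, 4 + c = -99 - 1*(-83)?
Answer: -10211/9 ≈ -1134.6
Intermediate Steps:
c = -20 (c = -4 + (-99 - 1*(-83)) = -4 + (-99 + 83) = -4 - 16 = -20)
Z(m) = -20
A = 148/9 (A = 16 + 4/9 = 148/9 ≈ 16.444)
(-95 + A*(-62)) + Z(-140) = (-95 + (148/9)*(-62)) - 20 = (-95 - 9176/9) - 20 = -10031/9 - 20 = -10211/9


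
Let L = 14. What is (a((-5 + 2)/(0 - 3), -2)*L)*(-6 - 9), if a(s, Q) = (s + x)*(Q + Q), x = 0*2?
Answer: 840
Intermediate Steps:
x = 0
a(s, Q) = 2*Q*s (a(s, Q) = (s + 0)*(Q + Q) = s*(2*Q) = 2*Q*s)
(a((-5 + 2)/(0 - 3), -2)*L)*(-6 - 9) = ((2*(-2)*((-5 + 2)/(0 - 3)))*14)*(-6 - 9) = ((2*(-2)*(-3/(-3)))*14)*(-15) = ((2*(-2)*(-3*(-1/3)))*14)*(-15) = ((2*(-2)*1)*14)*(-15) = -4*14*(-15) = -56*(-15) = 840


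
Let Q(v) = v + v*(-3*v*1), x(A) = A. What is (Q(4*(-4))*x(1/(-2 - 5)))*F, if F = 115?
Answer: 12880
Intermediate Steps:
Q(v) = v - 3*v² (Q(v) = v + v*(-3*v) = v - 3*v²)
(Q(4*(-4))*x(1/(-2 - 5)))*F = (((4*(-4))*(1 - 12*(-4)))/(-2 - 5))*115 = (-16*(1 - 3*(-16))/(-7))*115 = (-16*(1 + 48)*(-⅐))*115 = (-16*49*(-⅐))*115 = -784*(-⅐)*115 = 112*115 = 12880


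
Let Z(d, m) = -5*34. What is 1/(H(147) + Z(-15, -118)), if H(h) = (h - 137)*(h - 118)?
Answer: 1/120 ≈ 0.0083333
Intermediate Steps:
Z(d, m) = -170
H(h) = (-137 + h)*(-118 + h)
1/(H(147) + Z(-15, -118)) = 1/((16166 + 147² - 255*147) - 170) = 1/((16166 + 21609 - 37485) - 170) = 1/(290 - 170) = 1/120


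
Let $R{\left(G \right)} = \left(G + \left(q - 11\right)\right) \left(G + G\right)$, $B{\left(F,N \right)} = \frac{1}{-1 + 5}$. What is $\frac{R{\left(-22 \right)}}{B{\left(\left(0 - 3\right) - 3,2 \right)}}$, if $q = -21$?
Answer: $9504$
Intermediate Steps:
$B{\left(F,N \right)} = \frac{1}{4}$
$R{\left(G \right)} = 2 G \left(-32 + G\right)$ ($R{\left(G \right)} = \left(G - 32\right) \left(G + G\right) = \left(G - 32\right) 2 G = \left(-32 + G\right) 2 G = 2 G \left(-32 + G\right)$)
$\frac{R{\left(-22 \right)}}{B{\left(\left(0 - 3\right) - 3,2 \right)}} = 2 \left(-22\right) \left(-32 - 22\right) \frac{1}{\frac{1}{4}} = 2 \left(-22\right) \left(-54\right) 4 = 2376 \cdot 4 = 9504$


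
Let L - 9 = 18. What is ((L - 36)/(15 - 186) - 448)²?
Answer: 72437121/361 ≈ 2.0066e+5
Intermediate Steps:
L = 27 (L = 9 + 18 = 27)
((L - 36)/(15 - 186) - 448)² = ((27 - 36)/(15 - 186) - 448)² = (-9/(-171) - 448)² = (-9*(-1/171) - 448)² = (1/19 - 448)² = (-8511/19)² = 72437121/361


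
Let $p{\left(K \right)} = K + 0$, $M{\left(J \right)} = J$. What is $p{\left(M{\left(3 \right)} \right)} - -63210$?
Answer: $63213$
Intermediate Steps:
$p{\left(K \right)} = K$
$p{\left(M{\left(3 \right)} \right)} - -63210 = 3 - -63210 = 3 + 63210 = 63213$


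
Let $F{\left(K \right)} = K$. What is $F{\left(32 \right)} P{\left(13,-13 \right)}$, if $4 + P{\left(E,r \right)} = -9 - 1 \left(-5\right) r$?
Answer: $-2496$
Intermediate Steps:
$P{\left(E,r \right)} = -13 + 5 r$ ($P{\left(E,r \right)} = -4 - \left(9 + 1 \left(-5\right) r\right) = -4 - \left(9 - 5 r\right) = -4 + \left(-9 + 5 r\right) = -13 + 5 r$)
$F{\left(32 \right)} P{\left(13,-13 \right)} = 32 \left(-13 + 5 \left(-13\right)\right) = 32 \left(-13 - 65\right) = 32 \left(-78\right) = -2496$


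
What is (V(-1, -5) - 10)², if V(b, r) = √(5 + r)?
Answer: 100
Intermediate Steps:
(V(-1, -5) - 10)² = (√(5 - 5) - 10)² = (√0 - 10)² = (0 - 10)² = (-10)² = 100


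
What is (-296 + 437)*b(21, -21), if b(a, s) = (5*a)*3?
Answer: 44415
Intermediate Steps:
b(a, s) = 15*a
(-296 + 437)*b(21, -21) = (-296 + 437)*(15*21) = 141*315 = 44415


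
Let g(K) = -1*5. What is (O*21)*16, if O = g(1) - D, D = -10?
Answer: 1680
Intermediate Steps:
g(K) = -5
O = 5 (O = -5 - 1*(-10) = -5 + 10 = 5)
(O*21)*16 = (5*21)*16 = 105*16 = 1680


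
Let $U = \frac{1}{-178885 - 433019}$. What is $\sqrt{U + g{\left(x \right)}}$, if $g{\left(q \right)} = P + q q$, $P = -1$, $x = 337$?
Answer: $\frac{\sqrt{664419833496231}}{76488} \approx 337.0$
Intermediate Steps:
$g{\left(q \right)} = -1 + q^{2}$ ($g{\left(q \right)} = -1 + q q = -1 + q^{2}$)
$U = - \frac{1}{611904}$ ($U = \frac{1}{-611904} = - \frac{1}{611904} \approx -1.6342 \cdot 10^{-6}$)
$\sqrt{U + g{\left(x \right)}} = \sqrt{- \frac{1}{611904} - \left(1 - 337^{2}\right)} = \sqrt{- \frac{1}{611904} + \left(-1 + 113569\right)} = \sqrt{- \frac{1}{611904} + 113568} = \sqrt{\frac{69492713471}{611904}} = \frac{\sqrt{664419833496231}}{76488}$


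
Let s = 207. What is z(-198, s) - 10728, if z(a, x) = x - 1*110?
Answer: -10631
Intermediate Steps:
z(a, x) = -110 + x (z(a, x) = x - 110 = -110 + x)
z(-198, s) - 10728 = (-110 + 207) - 10728 = 97 - 10728 = -10631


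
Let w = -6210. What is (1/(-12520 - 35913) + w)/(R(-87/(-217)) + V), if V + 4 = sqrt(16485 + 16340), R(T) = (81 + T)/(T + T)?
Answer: 34889195996/1343261579 - 1264733354855*sqrt(1313)/949685936353 ≈ -22.283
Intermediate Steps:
R(T) = (81 + T)/(2*T) (R(T) = (81 + T)/((2*T)) = (81 + T)*(1/(2*T)) = (81 + T)/(2*T))
V = -4 + 5*sqrt(1313) (V = -4 + sqrt(16485 + 16340) = -4 + sqrt(32825) = -4 + 5*sqrt(1313) ≈ 177.18)
(1/(-12520 - 35913) + w)/(R(-87/(-217)) + V) = (1/(-12520 - 35913) - 6210)/((81 - 87/(-217))/(2*((-87/(-217)))) + (-4 + 5*sqrt(1313))) = (1/(-48433) - 6210)/((81 - 87*(-1/217))/(2*((-87*(-1/217)))) + (-4 + 5*sqrt(1313))) = (-1/48433 - 6210)/((81 + 87/217)/(2*(87/217)) + (-4 + 5*sqrt(1313))) = -300768931/(48433*((1/2)*(217/87)*(17664/217) + (-4 + 5*sqrt(1313)))) = -300768931/(48433*(2944/29 + (-4 + 5*sqrt(1313)))) = -300768931/(48433*(2828/29 + 5*sqrt(1313)))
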